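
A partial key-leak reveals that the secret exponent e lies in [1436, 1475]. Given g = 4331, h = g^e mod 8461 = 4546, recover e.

Compute 4331^1436 mod 8461 = 1815, then multiply by 4331 repeatedly:
  4331^1436=1815  4331^1437=496  4331^1438=7543  4331^1439=812  4331^1440=5457
  4331^1441=2694  4331^1442=8456  4331^1443=3728  4331^1444=2380  4331^1445=2282
  4331^1446=894  4331^1447=5237  4331^1448=5967  4331^1449=3183  4331^1450=2604
  4331^1451=7872  4331^1452=4263  4331^1453=1151  4331^1454=1452  4331^1455=2089
  4331^1456=2650  4331^1457=4034  4331^1458=7750  4331^1459=463  4331^1460=8457
  4331^1461=8059  4331^1462=1904  4331^1463=5210  4331^1464=7484  4331^1465=7574
  4331^1466=8158  4331^1467=7623  4331^1468=391  4331^1469=1221  4331^1470=26
  4331^1471=2613  4331^1472=4546
Found 4546 at exponent 1472.

1472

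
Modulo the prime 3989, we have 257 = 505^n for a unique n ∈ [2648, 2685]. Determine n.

2678

Compute 505^2648 mod 3989 = 397, then multiply by 505 repeatedly:
  505^2648=397  505^2649=1035  505^2650=116  505^2651=2734  505^2652=476
  505^2653=1040  505^2654=2641  505^2655=1379  505^2656=2309  505^2657=1257
  505^2658=534  505^2659=2407  505^2660=2879  505^2661=1899  505^2662=1635
  505^2663=3941  505^2664=3683  505^2665=1041  505^2666=3146  505^2667=1108
  505^2668=1080  505^2669=2896  505^2670=2506  505^2671=1017  505^2672=2993
  505^2673=3623  505^2674=2653  505^2675=3450  505^2676=3046  505^2677=2465
  505^2678=257
Found 257 at exponent 2678.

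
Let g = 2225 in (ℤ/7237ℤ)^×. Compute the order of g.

2412

The order of 2225 must divide p − 1 = 7236 = 2^2 · 3^3 · 67.
Divisors: 1, 2, 3, 4, 6, 9, 12, 18, 27, 36, 54, 67, 108, 134, 201, 268, 402, 603, 804, 1206, 1809, 2412, 3618, 7236.
Check each in increasing order: 2225^1 ≡ 2225;  2225^2 ≡ 517;  2225^3 ≡ 6879;  2225^4 ≡ 6757;  2225^6 ≡ 5135;  2225^9 ≡ 7105;  2225^12 ≡ 3834;  2225^18 ≡ 2950;  2225^27 ≡ 1398;  2225^36 ≡ 3626;  2225^54 ≡ 414;  2225^67 ≡ 4152;  2225^108 ≡ 4945;  2225^134 ≡ 570;  2225^201 ≡ 141;  2225^268 ≡ 6472;  2225^402 ≡ 5407;  2225^603 ≡ 2502;  2225^804 ≡ 5406;  2225^1206 ≡ 7236;  2225^1809 ≡ 4735;  2225^2412 ≡ 1.
Smallest exponent giving 1 is 2412.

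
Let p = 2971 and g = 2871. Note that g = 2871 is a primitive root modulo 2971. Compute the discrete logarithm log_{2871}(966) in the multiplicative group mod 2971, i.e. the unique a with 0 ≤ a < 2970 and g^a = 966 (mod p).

207

Baby-step giant-step with m = ceil(sqrt(2970)) = 55.
Baby table (2871^j mod 2971 for j=0..54):
  0:1  1:2871  2:1087  3:1227  4:2082  5:2741  6:2203  7:2525
  8:35  9:2442  10:2393  11:1351  12:1566  13:863  14:2830  15:2216
  16:1225  17:2282  18:567  19:2720  20:1332  21:495  22:1007  23:314
  24:1281  25:2624  26:2019  27:128  28:2055  29:2470  30:2564  31:2077
  32:270  33:2710  34:2332  35:1509  36:621  37:291  38:610  39:1391
  40:537  41:2749  42:1403  43:2308  44:938  45:1272  46:553  47:1149
  48:969  49:1143  50:1569  51:563  52:149  53:2926  54:1529
Giant step factor: 2871^(-55) ≡ 1353 (mod 2971).
Scan 966·1353^i mod 2971 for i = 0, 1, …:
  i=0: 966   i=1: 2729   i=2: 2355   i=3: 1403
Match at i=3, j=42: a = 3·55 + 42 = 207.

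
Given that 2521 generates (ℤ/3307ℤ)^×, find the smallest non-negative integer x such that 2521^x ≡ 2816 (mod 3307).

1190

Baby-step giant-step with m = ceil(sqrt(3306)) = 58.
Baby table (2521^j mod 3307 for j=0..57):
  0:1  1:2521  2:2694  3:2303  4:2078  5:350  6:2688  7:405
  8:2449  9:3067  10:141  11:1612  12:2856  13:637  14:1982  15:3052
  16:2010  17:886  18:1381  19:2537  20:39  21:2416  22:2549  23:528
  24:1674  25:422  26:2315  27:2567  28:2915  29:561  30:2192  31:35
  32:2253  33:1694  34:1237  35:3283  36:2329  37:1484  38:947  39:3040
  40:1521  41:1628  42:201  43:750  44:2453  45:3230  46:996  47:903
  48:1247  49:2037  50:2813  51:1365  52:1885  53:3233  54:1945  55:2371
  56:1542  57:1657
Giant step factor: 2521^(-58) ≡ 2623 (mod 3307).
Scan 2816·2623^i mod 3307 for i = 0, 1, …:
  i=0: 2816   i=1: 1837   i=2: 152   i=3: 1856
  i=4: 384   i=5: 1904   i=6: 622   i=7: 1155
  i=8: 353   i=9: 3266     …   i=19: 1776
  i=20: 2192
Match at i=20, j=30: x = 20·58 + 30 = 1190.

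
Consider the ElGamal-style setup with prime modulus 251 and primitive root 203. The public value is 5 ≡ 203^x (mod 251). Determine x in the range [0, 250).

Baby-step giant-step with m = ceil(sqrt(250)) = 16.
Baby table (203^j mod 251 for j=0..15):
  0:1  1:203  2:45  3:99  4:17  5:188  6:12  7:177
  8:38  9:184  10:204  11:248  12:144  13:116  14:205  15:200
Giant step factor: 203^(-16) ≡ 85 (mod 251).
Scan 5·85^i mod 251 for i = 0, 1, …:
  i=0: 5   i=1: 174   i=2: 232   i=3: 142
  i=4: 22   i=5: 113   i=6: 67   i=7: 173
  i=8: 147   i=9: 196     …   i=13: 9
  i=14: 12
Match at i=14, j=6: x = 14·16 + 6 = 230.

230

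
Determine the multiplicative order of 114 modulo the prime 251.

125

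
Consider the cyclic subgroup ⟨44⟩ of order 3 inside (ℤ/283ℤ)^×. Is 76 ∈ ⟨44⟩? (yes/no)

⟨44⟩ has order 3; its elements mod 283 are {1, 44, 238}.
76 is not in this set.

no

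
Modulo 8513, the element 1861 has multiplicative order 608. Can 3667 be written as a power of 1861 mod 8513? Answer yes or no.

no

3667 ∈ ⟨1861⟩ iff 3667^608 ≡ 1 (mod 8513), since |⟨1861⟩| = 608.
3667^608 mod 8513 = 6123.
Since 6123 ≠ 1, 3667 does not lie in the subgroup.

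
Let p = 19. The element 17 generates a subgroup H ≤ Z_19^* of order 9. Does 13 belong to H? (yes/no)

no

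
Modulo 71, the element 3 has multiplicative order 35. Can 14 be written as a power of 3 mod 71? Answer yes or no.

no

14 ∈ ⟨3⟩ iff 14^35 ≡ 1 (mod 71), since |⟨3⟩| = 35.
14^35 mod 71 = 70.
Since 70 ≠ 1, 14 does not lie in the subgroup.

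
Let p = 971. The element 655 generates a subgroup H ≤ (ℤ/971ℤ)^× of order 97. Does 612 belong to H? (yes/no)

no

612 ∈ ⟨655⟩ iff 612^97 ≡ 1 (mod 971), since |⟨655⟩| = 97.
612^97 mod 971 = 732.
Since 732 ≠ 1, 612 does not lie in the subgroup.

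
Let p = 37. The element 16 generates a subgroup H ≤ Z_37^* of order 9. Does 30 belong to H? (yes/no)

no

⟨16⟩ has order 9; its elements mod 37 are {1, 7, 9, 10, 12, 16, 26, 33, 34}.
30 is not in this set.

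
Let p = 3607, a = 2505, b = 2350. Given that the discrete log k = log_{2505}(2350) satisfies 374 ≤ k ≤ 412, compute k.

400

Compute 2505^374 mod 3607 = 2678, then multiply by 2505 repeatedly:
  2505^374=2678  2505^375=2977  2505^376=1716  2505^377=2643  2505^378=1870
  2505^379=2464  2505^380=743  2505^381=3  2505^382=301  2505^383=142
  2505^384=2224  2505^385=1912  2505^386=3071  2505^387=2731  2505^388=2283
  2505^389=1820  2505^390=3459  2505^391=781  2505^392=1411  2505^393=3302
  2505^394=659  2505^395=2396  2505^396=3539  2505^397=2796  2505^398=2793
  2505^399=2492  2505^400=2350
Found 2350 at exponent 400.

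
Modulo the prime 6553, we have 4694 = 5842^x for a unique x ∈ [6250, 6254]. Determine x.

6251

Compute 5842^6250 mod 6553 = 4104, then multiply by 5842 repeatedly:
  5842^6250=4104  5842^6251=4694
Found 4694 at exponent 6251.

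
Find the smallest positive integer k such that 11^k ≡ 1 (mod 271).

135

The order of 11 must divide p − 1 = 270 = 2 · 3^3 · 5.
Divisors: 1, 2, 3, 5, 6, 9, 10, 15, 18, 27, 30, 45, 54, 90, 135, 270.
Check each in increasing order: 11^1 ≡ 11;  11^2 ≡ 121;  11^3 ≡ 247;  11^5 ≡ 77;  11^6 ≡ 34;  11^9 ≡ 268;  11^10 ≡ 238;  11^15 ≡ 169;  11^18 ≡ 9;  11^27 ≡ 244;  11^30 ≡ 106;  11^45 ≡ 28;  11^54 ≡ 187;  11^90 ≡ 242;  11^135 ≡ 1.
Smallest exponent giving 1 is 135.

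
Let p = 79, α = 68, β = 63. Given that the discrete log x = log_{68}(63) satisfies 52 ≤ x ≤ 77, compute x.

53

Compute 68^52 mod 79 = 23, then multiply by 68 repeatedly:
  68^52=23  68^53=63
Found 63 at exponent 53.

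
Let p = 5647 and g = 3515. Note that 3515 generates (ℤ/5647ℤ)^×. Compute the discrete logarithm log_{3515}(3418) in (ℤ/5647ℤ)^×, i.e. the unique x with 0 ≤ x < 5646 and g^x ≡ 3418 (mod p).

Baby-step giant-step with m = ceil(sqrt(5646)) = 76.
Baby table (3515^j mod 5647 for j=0..75):
  0:1  1:3515  2:5236  3:967  4:5158  5:3500  6:3334  7:1485
  8:1947  9:5188  10:1657  11:2298  12:2260  13:4218  14:2895  15:31
  16:1672  17:4200  18:1742  19:1782  20:1207  21:1708  22:859  23:3887
  24:2712  25:544  26:3474  27:2296  28:877  29:5040  30:961  31:1009
  32:319  33:3179  34:4419  35:3535  36:2125  37:4041  38:1910  39:5014
  40:5570  41:401  42:3412  43:4599  44:3771  45:1556  46:3044  47:4242
  48:2550  49:1461  50:2292  51:3758  52:1037  53:2740  54:2965  55:3260
  56:1137  57:4126  58:1394  59:3961  60:3060  61:4012  62:1621  63:5639
  64:115  65:3288  66:3558  67:3912  68:235  69:1563  70:5061  71:1365
  72:3672  73:3685  74:4204  75:4508
Giant step factor: 3515^(-76) ≡ 4624 (mod 5647).
Scan 3418·4624^i mod 5647 for i = 0, 1, …:
  i=0: 3418   i=1: 4526   i=2: 442   i=3: 5241
  i=4: 3107   i=5: 800   i=6: 415   i=7: 4627
  i=8: 4412   i=9: 4124     …   i=60: 282
  i=61: 5158
Match at i=61, j=4: x = 61·76 + 4 = 4640.

4640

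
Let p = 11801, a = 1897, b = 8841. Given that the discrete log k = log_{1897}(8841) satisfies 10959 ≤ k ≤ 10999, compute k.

Compute 1897^10959 mod 11801 = 1496, then multiply by 1897 repeatedly:
  1897^10959=1496  1897^10960=5672  1897^10961=9073  1897^10962=5623  1897^10963=10528
  1897^10964=4324  1897^10965=933  1897^10966=11552  1897^10967=11488  1897^10968=8090
  1897^10969=5430  1897^10970=10238  1897^10971=8841
Found 8841 at exponent 10971.

10971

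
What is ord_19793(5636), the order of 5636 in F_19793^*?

19792

The order of 5636 must divide p − 1 = 19792 = 2^4 · 1237.
Divisors: 1, 2, 4, 8, 16, 1237, 2474, 4948, 9896, 19792.
Check each in increasing order: 5636^1 ≡ 5636;  5636^2 ≡ 16524;  5636^4 ≡ 17934;  5636^8 ≡ 11899;  5636^16 ≡ 6872;  5636^1237 ≡ 16079;  5636^2474 ≡ 17868;  5636^4948 ≡ 4334;  5636^9896 ≡ 19792;  5636^19792 ≡ 1.
Smallest exponent giving 1 is 19792.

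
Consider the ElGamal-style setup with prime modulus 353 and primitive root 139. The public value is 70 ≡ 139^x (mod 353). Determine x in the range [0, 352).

132

Baby-step giant-step with m = ceil(sqrt(352)) = 19.
Baby table (139^j mod 353 for j=0..18):
  0:1  1:139  2:259  3:348  4:11  5:117  6:25  7:298
  8:121  9:228  10:275  11:101  12:272  13:37  14:201  15:52
  16:168  17:54  18:93
Giant step factor: 139^(-19) ≡ 108 (mod 353).
Scan 70·108^i mod 353 for i = 0, 1, …:
  i=0: 70   i=1: 147   i=2: 344   i=3: 87
  i=4: 218   i=5: 246   i=6: 93
Match at i=6, j=18: x = 6·19 + 18 = 132.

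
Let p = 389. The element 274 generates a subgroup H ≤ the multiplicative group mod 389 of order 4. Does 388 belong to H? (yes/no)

⟨274⟩ has order 4; its elements mod 389 are {1, 115, 274, 388}.
388 is in this set.

yes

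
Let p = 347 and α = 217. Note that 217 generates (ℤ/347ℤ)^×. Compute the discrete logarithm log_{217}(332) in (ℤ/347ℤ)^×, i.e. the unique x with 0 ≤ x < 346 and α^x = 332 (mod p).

30

Successive powers of 217 modulo 347:
  217^0=1  217^1=217  217^2=244  217^3=204  217^4=199  217^5=155
  217^6=323  217^7=344  217^8=43  217^9=309  217^10=82  217^11=97
  217^12=229  217^13=72  217^14=9  217^15=218  217^16=114  217^17=101
  217^18=56  217^19=7  217^20=131  217^21=320  217^22=40  217^23=5
  217^24=44  217^25=179  217^26=326  217^27=301  217^28=81  217^29=227
  217^30=332
So 217^30 ≡ 332 (mod 347), giving x = 30.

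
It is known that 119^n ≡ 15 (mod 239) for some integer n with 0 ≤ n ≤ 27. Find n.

Compute 119^0 mod 239 = 1, then multiply by 119 repeatedly:
  119^0=1  119^1=119  119^2=60  119^3=209  119^4=15
Found 15 at exponent 4.

4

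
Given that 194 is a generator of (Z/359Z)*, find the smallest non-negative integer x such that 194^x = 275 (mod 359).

126

Baby-step giant-step with m = ceil(sqrt(358)) = 19.
Baby table (194^j mod 359 for j=0..18):
  0:1  1:194  2:300  3:42  4:250  5:35  6:328  7:89
  8:34  9:134  10:148  11:351  12:243  13:113  14:23  15:154
  16:79  17:248  18:6
Giant step factor: 194^(-19) ≡ 326 (mod 359).
Scan 275·326^i mod 359 for i = 0, 1, …:
  i=0: 275   i=1: 259   i=2: 69   i=3: 236
  i=4: 110   i=5: 319   i=6: 243
Match at i=6, j=12: x = 6·19 + 12 = 126.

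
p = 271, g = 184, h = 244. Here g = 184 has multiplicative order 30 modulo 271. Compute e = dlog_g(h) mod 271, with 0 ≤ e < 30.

Successive powers of 184 modulo 271:
  184^0=1  184^1=184  184^2=252  184^3=27  184^4=90  184^5=29
  184^6=187  184^7=262  184^8=241  184^9=171  184^10=28  184^11=3
  184^12=10  184^13=214  184^14=81  184^15=270  184^16=87  184^17=19
  184^18=244
So 184^18 ≡ 244 (mod 271), giving e = 18.

18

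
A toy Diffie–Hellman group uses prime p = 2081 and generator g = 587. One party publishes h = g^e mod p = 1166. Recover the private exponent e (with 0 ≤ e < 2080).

Baby-step giant-step with m = ceil(sqrt(2080)) = 46.
Baby table (587^j mod 2081 for j=0..45):
  0:1  1:587  2:1204  3:1289  4:1240  5:1611  6:883  7:152
  8:1822  9:1961  10:314  11:1190  12:1395  13:1032  14:213  15:171
  16:489  17:1946  18:1914  19:1859  20:789  21:1161  22:1020  23:1493
  24:290  25:1669  26:1633  27:1311  28:1668  29:1046  30:107  31:379
  32:1887  33:577  34:1577  35:1735  36:836  37:1697  38:1421  39:1727
  40:302  41:389  42:1514  43:131  44:1981  45:1649
Giant step factor: 587^(-46) ≡ 1250 (mod 2081).
Scan 1166·1250^i mod 2081 for i = 0, 1, …:
  i=0: 1166   i=1: 800   i=2: 1120   i=3: 1568
  i=4: 1779   i=5: 1242   i=6: 74   i=7: 936
  i=8: 478   i=9: 253     …   i=26: 134
  i=27: 1020
Match at i=27, j=22: e = 27·46 + 22 = 1264.

1264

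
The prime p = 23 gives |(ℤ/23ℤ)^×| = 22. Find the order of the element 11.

22

The order of 11 must divide p − 1 = 22 = 2 · 11.
Divisors: 1, 2, 11, 22.
Check each in increasing order: 11^1 ≡ 11;  11^2 ≡ 6;  11^11 ≡ 22;  11^22 ≡ 1.
Smallest exponent giving 1 is 22.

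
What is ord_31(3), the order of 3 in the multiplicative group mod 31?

The order of 3 must divide p − 1 = 30 = 2 · 3 · 5.
Divisors: 1, 2, 3, 5, 6, 10, 15, 30.
Check each in increasing order: 3^1 ≡ 3;  3^2 ≡ 9;  3^3 ≡ 27;  3^5 ≡ 26;  3^6 ≡ 16;  3^10 ≡ 25;  3^15 ≡ 30;  3^30 ≡ 1.
Smallest exponent giving 1 is 30.

30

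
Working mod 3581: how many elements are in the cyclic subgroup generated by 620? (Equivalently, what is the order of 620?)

895

The order of 620 must divide p − 1 = 3580 = 2^2 · 5 · 179.
Divisors: 1, 2, 4, 5, 10, 20, 179, 358, 716, 895, 1790, 3580.
Check each in increasing order: 620^1 ≡ 620;  620^2 ≡ 1233;  620^4 ≡ 1945;  620^5 ≡ 2684;  620^10 ≡ 2465;  620^20 ≡ 2849;  620^179 ≡ 86;  620^358 ≡ 234;  620^716 ≡ 1041;  620^895 ≡ 1.
Smallest exponent giving 1 is 895.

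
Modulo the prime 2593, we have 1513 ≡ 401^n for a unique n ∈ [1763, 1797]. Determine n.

1785

Compute 401^1763 mod 2593 = 1483, then multiply by 401 repeatedly:
  401^1763=1483  401^1764=886  401^1765=45  401^1766=2487  401^1767=1575
  401^1768=1476  401^1769=672  401^1770=2393  401^1771=183  401^1772=779
  401^1773=1219  401^1774=1335  401^1775=1177  401^1776=51  401^1777=2300
  401^1778=1785  401^1779=117  401^1780=243  401^1781=1502  401^1782=726
  401^1783=710  401^1784=2073  401^1785=1513
Found 1513 at exponent 1785.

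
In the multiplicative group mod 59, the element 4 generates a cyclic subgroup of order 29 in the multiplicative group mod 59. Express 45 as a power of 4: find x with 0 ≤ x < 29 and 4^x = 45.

Successive powers of 4 modulo 59:
  4^0=1  4^1=4  4^2=16  4^3=5  4^4=20  4^5=21
  4^6=25  4^7=41  4^8=46  4^9=7  4^10=28  4^11=53
  4^12=35  4^13=22  4^14=29  4^15=57  4^16=51  4^17=27
  4^18=49  4^19=19  4^20=17  4^21=9  4^22=36  4^23=26
  4^24=45
So 4^24 ≡ 45 (mod 59), giving x = 24.

24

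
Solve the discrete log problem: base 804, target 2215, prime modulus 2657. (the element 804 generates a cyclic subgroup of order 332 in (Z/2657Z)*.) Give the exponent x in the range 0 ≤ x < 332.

158

Baby-step giant-step with m = ceil(sqrt(332)) = 19.
Baby table (804^j mod 2657 for j=0..18):
  0:1  1:804  2:765  3:1293  4:685  5:741  6:596  7:924
  8:1593  9:98  10:1739  11:574  12:1835  13:705  14:879  15:2611
  16:214  17:2008  18:1633
Giant step factor: 804^(-19) ≡ 1158 (mod 2657).
Scan 2215·1158^i mod 2657 for i = 0, 1, …:
  i=0: 2215   i=1: 965   i=2: 1530   i=3: 2178
  i=4: 631   i=5: 23   i=6: 64   i=7: 2373
  i=8: 596
Match at i=8, j=6: x = 8·19 + 6 = 158.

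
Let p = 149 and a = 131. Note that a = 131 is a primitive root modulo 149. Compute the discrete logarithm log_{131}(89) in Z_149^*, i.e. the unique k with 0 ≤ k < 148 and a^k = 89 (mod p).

Baby-step giant-step with m = ceil(sqrt(148)) = 13.
Baby table (131^j mod 149 for j=0..12):
  0:1  1:131  2:26  3:128  4:80  5:50  6:143  7:108
  8:142  9:126  10:116  11:147  12:36
Giant step factor: 131^(-13) ≡ 106 (mod 149).
Scan 89·106^i mod 149 for i = 0, 1, …:
  i=0: 89   i=1: 47   i=2: 65   i=3: 36
Match at i=3, j=12: k = 3·13 + 12 = 51.

51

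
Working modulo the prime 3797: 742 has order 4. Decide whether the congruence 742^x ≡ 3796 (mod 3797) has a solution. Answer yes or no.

yes

3796 ∈ ⟨742⟩ iff 3796^4 ≡ 1 (mod 3797), since |⟨742⟩| = 4.
3796^4 mod 3797 = 1.
Since 1 = 1, 3796 lies in the subgroup.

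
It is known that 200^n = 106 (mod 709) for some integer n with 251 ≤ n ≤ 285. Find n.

Compute 200^251 mod 709 = 402, then multiply by 200 repeatedly:
  200^251=402  200^252=283  200^253=589  200^254=106
Found 106 at exponent 254.

254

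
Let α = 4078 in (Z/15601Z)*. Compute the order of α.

The order of 4078 must divide p − 1 = 15600 = 2^4 · 3 · 5^2 · 13.
Divisors: 1, 2, 3, 4, 5, 6, 8, 10, 12, 13, 15, 16, 20, 24, 25, 26, 30, 39, 40, 48, 50, 52, 60, 65, 75, 78, 80, 100, 104, 120, 130, 150, 156, 195, 200, 208, 240, 260, 300, 312, 325, 390, 400, 520, 600, 624, 650, 780, 975, 1040, 1200, 1300, 1560, 1950, 2600, 3120, 3900, 5200, 7800, 15600.
Check each in increasing order: 4078^1 ≡ 4078;  4078^2 ≡ 15019;  4078^3 ≡ 13557;  4078^4 ≡ 11103;  4078^5 ≡ 3932;  4078^6 ≡ 12469;  4078^8 ≡ 13108;  4078^10 ≡ 33;  4078^12 ≡ 11996;  4078^13 ≡ 10553;  4078^15 ≡ 4948;  4078^16 ≡ 5851;  4078^20 ≡ 1089;  4078^24 ≡ 392;  4078^25 ≡ 7274;  4078^26 ≡ 5871;  4078^30 ≡ 4735;  4078^39 ≡ 5092;  4078^40 ≡ 245;  4078^48 ≡ 13255;  4078^50 ≡ 8085;  4078^52 ≡ 6032;  4078^60 ≡ 1588;  4078^65 ≡ 3616;  4078^75 ≡ 10121;  4078^78 ≡ 15203;  4078^80 ≡ 13222;  4078^100 ≡ 14636;  4078^104 ≡ 3492;  4078^120 ≡ 9983;  4078^130 ≡ 1818;  4078^150 ≡ 14076;  4078^156 ≡ 2394;  4078^195 ≡ 5867;  4078^200 ≡ 10766;  4078^208 ≡ 9683;  4078^240 ≡ 1101;  4078^260 ≡ 13313;  4078^300 ≡ 1076;  4078^312 ≡ 5669;  4078^325 ≡ 10723;  4078^390 ≡ 5883;  4078^400 ≡ 6927;  4078^520 ≡ 8609;  4078^600 ≡ 3302;  4078^624 ≡ 15102;  4078^650 ≡ 3359;  4078^780 ≡ 6671;  4078^975 ≡ 11449;  4078^1040 ≡ 10131;  4078^1200 ≡ 13706;  4078^1300 ≡ 3358;  4078^1560 ≡ 8189;  4078^1950 ≡ 15600;  4078^2600 ≡ 12242;  4078^3120 ≡ 6623;  4078^3900 ≡ 1.
Smallest exponent giving 1 is 3900.

3900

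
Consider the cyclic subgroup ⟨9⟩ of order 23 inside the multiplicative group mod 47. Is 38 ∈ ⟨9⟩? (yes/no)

no

38 ∈ ⟨9⟩ iff 38^23 ≡ 1 (mod 47), since |⟨9⟩| = 23.
38^23 mod 47 = 46.
Since 46 ≠ 1, 38 does not lie in the subgroup.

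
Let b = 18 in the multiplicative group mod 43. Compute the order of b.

42

The order of 18 must divide p − 1 = 42 = 2 · 3 · 7.
Divisors: 1, 2, 3, 6, 7, 14, 21, 42.
Check each in increasing order: 18^1 ≡ 18;  18^2 ≡ 23;  18^3 ≡ 27;  18^6 ≡ 41;  18^7 ≡ 7;  18^14 ≡ 6;  18^21 ≡ 42;  18^42 ≡ 1.
Smallest exponent giving 1 is 42.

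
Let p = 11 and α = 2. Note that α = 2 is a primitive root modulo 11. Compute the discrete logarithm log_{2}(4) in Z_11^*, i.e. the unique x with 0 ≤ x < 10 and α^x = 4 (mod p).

2

Successive powers of 2 modulo 11:
  2^0=1  2^1=2  2^2=4
So 2^2 ≡ 4 (mod 11), giving x = 2.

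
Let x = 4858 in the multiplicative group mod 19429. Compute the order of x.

The order of 4858 must divide p − 1 = 19428 = 2^2 · 3 · 1619.
Divisors: 1, 2, 3, 4, 6, 12, 1619, 3238, 4857, 6476, 9714, 19428.
Check each in increasing order: 4858^1 ≡ 4858;  4858^2 ≡ 13358;  4858^3 ≡ 304;  4858^4 ≡ 228;  4858^6 ≡ 14700;  4858^12 ≡ 662;  4858^1619 ≡ 1607;  4858^3238 ≡ 17821;  4858^4857 ≡ 1.
Smallest exponent giving 1 is 4857.

4857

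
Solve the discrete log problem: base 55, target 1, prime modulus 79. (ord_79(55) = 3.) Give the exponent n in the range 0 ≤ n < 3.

Successive powers of 55 modulo 79:
  55^0=1
So 55^0 ≡ 1 (mod 79), giving n = 0.

0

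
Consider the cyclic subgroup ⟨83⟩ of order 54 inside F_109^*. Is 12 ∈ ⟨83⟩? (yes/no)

12 ∈ ⟨83⟩ iff 12^54 ≡ 1 (mod 109), since |⟨83⟩| = 54.
12^54 mod 109 = 1.
Since 1 = 1, 12 lies in the subgroup.

yes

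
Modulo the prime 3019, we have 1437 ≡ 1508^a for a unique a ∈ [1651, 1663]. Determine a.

1653

Compute 1508^1651 mod 3019 = 1645, then multiply by 1508 repeatedly:
  1508^1651=1645  1508^1652=2061  1508^1653=1437
Found 1437 at exponent 1653.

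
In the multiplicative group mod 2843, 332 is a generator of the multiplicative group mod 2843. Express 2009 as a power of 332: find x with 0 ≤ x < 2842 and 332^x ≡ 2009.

2711

Baby-step giant-step with m = ceil(sqrt(2842)) = 54.
Baby table (332^j mod 2843 for j=0..53):
  0:1  1:332  2:2190  3:2115  4:2802  5:603  6:1186  7:1418
  8:1681  9:864  10:2548  11:1565  12:2154  13:1535  14:723  15:1224
  16:2662  17:2454  18:1630  19:990  20:1735  21:1734  22:1402  23:2055
  24:2783  25:2824  26:2221  27:1035  28:2460  29:779  30:2758  31:210
  32:1488  33:2177  34:642  35:2762  36:1538  37:1719  38:2108  39:478
  40:2331  41:596  42:1705  43:303  44:1091  45:1151  46:1170  47:1792
  48:757  49:1140  50:361  51:446  52:236  53:1591
Giant step factor: 332^(-54) ≡ 1111 (mod 2843).
Scan 2009·1111^i mod 2843 for i = 0, 1, …:
  i=0: 2009   i=1: 244   i=2: 999   i=3: 1119
  i=4: 818   i=5: 1881   i=6: 186   i=7: 1950
  i=8: 84   i=9: 2348     …   i=49: 1199
  i=50: 1565
Match at i=50, j=11: x = 50·54 + 11 = 2711.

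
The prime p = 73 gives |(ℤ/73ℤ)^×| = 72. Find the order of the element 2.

9

The order of 2 must divide p − 1 = 72 = 2^3 · 3^2.
Divisors: 1, 2, 3, 4, 6, 8, 9, 12, 18, 24, 36, 72.
Check each in increasing order: 2^1 ≡ 2;  2^2 ≡ 4;  2^3 ≡ 8;  2^4 ≡ 16;  2^6 ≡ 64;  2^8 ≡ 37;  2^9 ≡ 1.
Smallest exponent giving 1 is 9.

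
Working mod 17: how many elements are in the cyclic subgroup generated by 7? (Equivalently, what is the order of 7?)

16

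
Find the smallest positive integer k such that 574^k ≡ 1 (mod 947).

473

The order of 574 must divide p − 1 = 946 = 2 · 11 · 43.
Divisors: 1, 2, 11, 22, 43, 86, 473, 946.
Check each in increasing order: 574^1 ≡ 574;  574^2 ≡ 867;  574^11 ≡ 541;  574^22 ≡ 58;  574^43 ≡ 580;  574^86 ≡ 215;  574^473 ≡ 1.
Smallest exponent giving 1 is 473.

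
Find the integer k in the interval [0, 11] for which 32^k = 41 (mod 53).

9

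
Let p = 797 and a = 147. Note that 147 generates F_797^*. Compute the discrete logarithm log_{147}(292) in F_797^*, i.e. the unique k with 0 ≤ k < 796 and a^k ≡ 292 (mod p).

126

Baby-step giant-step with m = ceil(sqrt(796)) = 29.
Baby table (147^j mod 797 for j=0..28):
  0:1  1:147  2:90  3:478  4:130  5:779  6:542  7:771
  8:163  9:51  10:324  11:605  12:468  13:254  14:676  15:544
  16:268  17:343  18:210  19:584  20:569  21:755  22:202  23:205
  24:646  25:119  26:756  27:349  28:295
Giant step factor: 147^(-29) ≡ 39 (mod 797).
Scan 292·39^i mod 797 for i = 0, 1, …:
  i=0: 292   i=1: 230   i=2: 203   i=3: 744
  i=4: 324
Match at i=4, j=10: k = 4·29 + 10 = 126.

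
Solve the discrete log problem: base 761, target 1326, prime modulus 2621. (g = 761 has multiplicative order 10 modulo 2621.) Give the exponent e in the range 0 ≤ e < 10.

9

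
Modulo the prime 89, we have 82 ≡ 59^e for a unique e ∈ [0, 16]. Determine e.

7

Compute 59^0 mod 89 = 1, then multiply by 59 repeatedly:
  59^0=1  59^1=59  59^2=10  59^3=56  59^4=11
  59^5=26  59^6=21  59^7=82
Found 82 at exponent 7.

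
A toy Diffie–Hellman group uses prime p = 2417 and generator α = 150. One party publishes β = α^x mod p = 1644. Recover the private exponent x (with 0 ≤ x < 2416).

Baby-step giant-step with m = ceil(sqrt(2416)) = 50.
Baby table (150^j mod 2417 for j=0..49):
  0:1  1:150  2:747  3:868  4:2099  5:640  6:1737  7:1931
  8:2027  9:1925  10:1127  11:2277  12:753  13:1768  14:1747  15:1014
  16:2246  17:937  18:364  19:1426  20:1204  21:1742  22:264  23:928
  24:1431  25:1954  26:643  27:2187  28:1755  29:2214  30:971  31:630
  32:237  33:1712  34:598  35:271  36:1978  37:1826  38:779  39:834
  40:1833  41:1829  42:1229  43:658  44:2020  45:875  46:732  47:1035
  48:562  49:2122
Giant step factor: 150^(-50) ≡ 601 (mod 2417).
Scan 1644·601^i mod 2417 for i = 0, 1, …:
  i=0: 1644   i=1: 1908   i=2: 1050   i=3: 213
  i=4: 2329   i=5: 286   i=6: 279   i=7: 906
  i=8: 681   i=9: 808     …   i=20: 178
  i=21: 630
Match at i=21, j=31: x = 21·50 + 31 = 1081.

1081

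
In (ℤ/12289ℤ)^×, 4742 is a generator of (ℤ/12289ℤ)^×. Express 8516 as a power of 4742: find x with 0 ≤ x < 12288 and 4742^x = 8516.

113

Baby-step giant-step with m = ceil(sqrt(12288)) = 111.
Baby table (4742^j mod 12289 for j=0..110):
  0:1  1:4742  2:9983  3:2158  4:8788  5:697  6:11722  7:2577
  8:4868  9:5314  10:6538  11:10338  12:1975  13:1232  14:4869  15:10056
  16:4232  17:207  18:10763  19:1929  20:4302  21:344  22:9100  23:5521
  24:5012  25:12267  26:6277  27:1576  28:1680  29:3288  30:9244  31:185
  32:4751  33:3505  34:5982  35:3632  36:6055  37:5706  38:9763  39:3483
  40:12259  41:5208  42:7735  43:8994  44:6718  45:3668  46:4721  47:8713
  48:1428  49:337  50:484  51:9374  52:2195  53:12196  54:1398  55:5545
  56:8219  57:6079  58:8913  59:3575  60:6119  61:1969  62:9647  63:6416
  64:9397  65:660  66:8314  67:1876  68:11045  69:11961  70:5327  71:6739
  72:4938  73:5451  74:4875  75:1641  76:2685  77:866  78:2046  79:6111
  80:900  81:3517  82:1441  83:538  84:7373  85:561  86:5838  87:8968
  88:6316  89:2179  90:10058  91:1427  92:7884  93:2790  94:7216  95:5696
  96:11499  97:1965  98:2968  99:3351  100:765  101:2375  102:5526  103:4144
  104:737  105:4778  106:8649  107:5165  108:453  109:9840  110:12236
Giant step factor: 4742^(-111) ≡ 4199 (mod 12289).
Scan 8516·4199^i mod 12289 for i = 0, 1, …:
  i=0: 8516   i=1: 9983
Match at i=1, j=2: x = 1·111 + 2 = 113.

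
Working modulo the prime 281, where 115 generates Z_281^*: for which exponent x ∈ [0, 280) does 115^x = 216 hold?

25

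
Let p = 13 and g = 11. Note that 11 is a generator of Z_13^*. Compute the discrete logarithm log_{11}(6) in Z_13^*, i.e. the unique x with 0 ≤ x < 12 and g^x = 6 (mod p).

Successive powers of 11 modulo 13:
  11^0=1  11^1=11  11^2=4  11^3=5  11^4=3  11^5=7
  11^6=12  11^7=2  11^8=9  11^9=8  11^10=10  11^11=6
So 11^11 ≡ 6 (mod 13), giving x = 11.

11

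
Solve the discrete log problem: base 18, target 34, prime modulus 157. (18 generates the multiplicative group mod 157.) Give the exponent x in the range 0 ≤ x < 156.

41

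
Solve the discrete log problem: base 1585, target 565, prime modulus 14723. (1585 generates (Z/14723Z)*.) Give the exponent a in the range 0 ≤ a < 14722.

Baby-step giant-step with m = ceil(sqrt(14722)) = 122.
Baby table (1585^j mod 14723 for j=0..121):
  0:1  1:1585  2:9315  3:11829  4:6586  5:203  6:12572  7:6401
  8:1438  9:11888  10:11763  11:5037  12:3779  13:12177  14:13415  15:2763
  16:6624  17:1541  18:13190  19:14213  20:1415  21:4879  22:3640  23:12707
  24:14254  25:7508  26:3996  27:2770  28:2996  29:7854  30:7655  31:1423
  32:2836  33:4545  34:4278  35:8050  36:9132  37:1511  38:9809  39:14500
  40:14620  41:13421  42:12273  43:3622  44:13623  45:8537  46:708  47:3232
  48:13839  49:12268  50:10420  51:11217  52:8284  53:11947  54:2217  55:9871
  56:9709  57:3230  58:10669  59:8361  60:1485  61:12768  62:7878  63:1526
  64:4138  65:6995  66:656  67:9150  68:595  69:803  70:6577  71:661
  72:2352  73:3001  74:1056  75:10061  76:1676  77:6320  78:5560  79:8246
  80:10609  81:1599  82:2059  83:9732  84:10239  85:4069  86:691  87:5733
  88:2714  89:2574  90:1519  91:7766  92:682  93:6191  94:7217  95:13897
  96:1137  97:5939  98:5318  99:7474  100:8998  101:9966  102:13054  103:4775
  104:753  105:942  106:6047  107:14545  108:12330  109:5629  110:14550  111:5532
  112:8035  113:80  114:9016  115:9050  116:4048  117:11575  118:1517  119:4596
  120:11498  121:11979
Giant step factor: 1585^(-122) ≡ 895 (mod 14723).
Scan 565·895^i mod 14723 for i = 0, 1, …:
  i=0: 565   i=1: 5093   i=2: 8828   i=3: 9532
  i=4: 6523   i=5: 7777   i=6: 11159   i=7: 5111
  i=8: 10215   i=9: 14165     …   i=83: 2914
  i=84: 2059
Match at i=84, j=82: a = 84·122 + 82 = 10330.

10330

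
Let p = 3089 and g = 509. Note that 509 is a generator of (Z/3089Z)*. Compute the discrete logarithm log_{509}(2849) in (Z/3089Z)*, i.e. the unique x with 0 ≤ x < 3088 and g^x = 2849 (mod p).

1577

Baby-step giant-step with m = ceil(sqrt(3088)) = 56.
Baby table (509^j mod 3089 for j=0..55):
  0:1  1:509  2:2694  3:2819  4:1575  5:1624  6:1853  7:1032
  8:158  9:108  10:2459  11:586  12:1730  13:205  14:2408  15:2428
  16:252  17:1619  18:2397  19:3007  20:1508  21:1500  22:517  23:588
  24:2748  25:2504  26:1868  27:2489  28:411  29:2236  30:1372  31:234
  32:1724  33:240  34:1689  35:959  36:69  37:1142  38:546  39:2993
  40:560  41:852  42:1208  43:161  44:1635  45:1274  46:2865  47:277
  48:1988  49:1789  50:2435  51:726  52:1943  53:507  54:1676  55:520
Giant step factor: 509^(-56) ≡ 111 (mod 3089).
Scan 2849·111^i mod 3089 for i = 0, 1, …:
  i=0: 2849   i=1: 1161   i=2: 2222   i=3: 2611
  i=4: 2544   i=5: 1285   i=6: 541   i=7: 1360
  i=8: 2688   i=9: 1824     …   i=27: 2923
  i=28: 108
Match at i=28, j=9: x = 28·56 + 9 = 1577.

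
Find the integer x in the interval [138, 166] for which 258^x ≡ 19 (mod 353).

146

Compute 258^138 mod 353 = 259, then multiply by 258 repeatedly:
  258^138=259  258^139=105  258^140=262  258^141=173  258^142=156
  258^143=6  258^144=136  258^145=141  258^146=19
Found 19 at exponent 146.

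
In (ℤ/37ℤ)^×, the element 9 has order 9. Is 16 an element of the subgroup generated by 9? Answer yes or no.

yes

⟨9⟩ has order 9; its elements mod 37 are {1, 7, 9, 10, 12, 16, 26, 33, 34}.
16 is in this set.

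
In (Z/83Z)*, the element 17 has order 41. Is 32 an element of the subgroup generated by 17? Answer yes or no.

no

32 ∈ ⟨17⟩ iff 32^41 ≡ 1 (mod 83), since |⟨17⟩| = 41.
32^41 mod 83 = 82.
Since 82 ≠ 1, 32 does not lie in the subgroup.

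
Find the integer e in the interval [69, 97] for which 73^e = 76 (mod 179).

88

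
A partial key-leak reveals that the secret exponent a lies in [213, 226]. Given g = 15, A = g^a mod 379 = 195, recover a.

Compute 15^213 mod 379 = 342, then multiply by 15 repeatedly:
  15^213=342  15^214=203  15^215=13  15^216=195
Found 195 at exponent 216.

216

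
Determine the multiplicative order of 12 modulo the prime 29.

4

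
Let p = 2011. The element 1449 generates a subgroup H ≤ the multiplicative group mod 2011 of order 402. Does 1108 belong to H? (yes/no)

yes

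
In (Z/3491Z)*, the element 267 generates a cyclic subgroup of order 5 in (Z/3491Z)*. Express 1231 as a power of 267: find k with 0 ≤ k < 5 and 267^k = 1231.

3

Successive powers of 267 modulo 3491:
  267^0=1  267^1=267  267^2=1469  267^3=1231
So 267^3 ≡ 1231 (mod 3491), giving k = 3.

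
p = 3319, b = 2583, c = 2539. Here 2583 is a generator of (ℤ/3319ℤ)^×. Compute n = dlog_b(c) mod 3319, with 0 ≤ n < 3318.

Baby-step giant-step with m = ceil(sqrt(3318)) = 58.
Baby table (2583^j mod 3319 for j=0..57):
  0:1  1:2583  2:699  3:3300  4:708  5:3314  6:361  7:3143
  8:95  9:3098  10:25  11:1514  12:880  13:2844  14:1105  15:3194
  16:2387  17:2238  18:2375  19:1113  20:625  21:1341  22:2086  23:1401
  24:1073  25:194  26:3252  27:2846  28:2952  29:1273  30:2349  31:335
  32:2365  33:1835  34:273  35:1531  36:1644  37:1451  38:782  39:1954
  40:2302  41:1737  42:2702  43:2728  44:187  45:1766  46:1272  47:3085
  48:2955  49:2384  50:1127  51:278  52:1170  53:1820  54:1356  55:1003
  56:1929  57:788
Giant step factor: 2583^(-58) ≡ 2436 (mod 3319).
Scan 2539·2436^i mod 3319 for i = 0, 1, …:
  i=0: 2539   i=1: 1707   i=2: 2864   i=3: 166
  i=4: 2777   i=5: 650   i=6: 237   i=7: 3145
  i=8: 968   i=9: 1558     …   i=26: 291
  i=27: 1929
Match at i=27, j=56: n = 27·58 + 56 = 1622.

1622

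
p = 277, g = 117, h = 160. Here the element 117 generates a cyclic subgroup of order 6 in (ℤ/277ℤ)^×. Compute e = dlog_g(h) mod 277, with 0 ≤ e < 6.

Successive powers of 117 modulo 277:
  117^0=1  117^1=117  117^2=116  117^3=276  117^4=160
So 117^4 ≡ 160 (mod 277), giving e = 4.

4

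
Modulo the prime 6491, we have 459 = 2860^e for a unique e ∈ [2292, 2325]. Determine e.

Compute 2860^2292 mod 6491 = 706, then multiply by 2860 repeatedly:
  2860^2292=706  2860^2293=459
Found 459 at exponent 2293.

2293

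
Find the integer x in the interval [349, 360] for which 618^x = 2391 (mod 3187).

353

Compute 618^349 mod 3187 = 1098, then multiply by 618 repeatedly:
  618^349=1098  618^350=2920  618^351=718  618^352=731  618^353=2391
Found 2391 at exponent 353.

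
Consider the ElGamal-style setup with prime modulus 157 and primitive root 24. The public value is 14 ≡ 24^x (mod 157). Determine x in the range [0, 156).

12

Baby-step giant-step with m = ceil(sqrt(156)) = 13.
Baby table (24^j mod 157 for j=0..12):
  0:1  1:24  2:105  3:8  4:35  5:55  6:64  7:123
  8:126  9:41  10:42  11:66  12:14
Giant step factor: 24^(-13) ≡ 50 (mod 157).
Scan 14·50^i mod 157 for i = 0, 1, …:
  i=0: 14
Match at i=0, j=12: x = 0·13 + 12 = 12.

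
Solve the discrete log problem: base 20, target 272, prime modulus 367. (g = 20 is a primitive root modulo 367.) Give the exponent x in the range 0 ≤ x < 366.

43

Baby-step giant-step with m = ceil(sqrt(366)) = 20.
Baby table (20^j mod 367 for j=0..19):
  0:1  1:20  2:33  3:293  4:355  5:127  6:338  7:154
  8:144  9:311  10:348  11:354  12:107  13:305  14:228  15:156
  16:184  17:10  18:200  19:330
Giant step factor: 20^(-20) ≡ 61 (mod 367).
Scan 272·61^i mod 367 for i = 0, 1, …:
  i=0: 272   i=1: 77   i=2: 293
Match at i=2, j=3: x = 2·20 + 3 = 43.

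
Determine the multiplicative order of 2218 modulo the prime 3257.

The order of 2218 must divide p − 1 = 3256 = 2^3 · 11 · 37.
Divisors: 1, 2, 4, 8, 11, 22, 37, 44, 74, 88, 148, 296, 407, 814, 1628, 3256.
Check each in increasing order: 2218^1 ≡ 2218;  2218^2 ≡ 1454;  2218^4 ≡ 323;  2218^8 ≡ 105;  2218^11 ≡ 1541;  2218^22 ≡ 328;  2218^37 ≡ 2579;  2218^44 ≡ 103;  2218^74 ≡ 447;  2218^88 ≡ 838;  2218^148 ≡ 1132;  2218^296 ≡ 1423;  2218^407 ≡ 2966;  2218^814 ≡ 3256;  2218^1628 ≡ 1.
Smallest exponent giving 1 is 1628.

1628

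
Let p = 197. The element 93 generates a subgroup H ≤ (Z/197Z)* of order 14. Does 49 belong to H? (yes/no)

⟨93⟩ has order 14; its elements mod 197 are {1, 6, 19, 33, 36, 83, 93, 104, 114, 161, 164, 178, 191, 196}.
49 is not in this set.

no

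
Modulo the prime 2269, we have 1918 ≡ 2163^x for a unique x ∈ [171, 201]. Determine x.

Compute 2163^171 mod 2269 = 1536, then multiply by 2163 repeatedly:
  2163^171=1536  2163^172=552  2163^173=482  2163^174=1095  2163^175=1918
Found 1918 at exponent 175.

175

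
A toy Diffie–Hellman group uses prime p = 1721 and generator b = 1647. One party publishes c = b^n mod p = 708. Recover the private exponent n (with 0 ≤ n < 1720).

Baby-step giant-step with m = ceil(sqrt(1720)) = 42.
Baby table (1647^j mod 1721 for j=0..41):
  0:1  1:1647  2:313  3:932  4:1593  5:867  6:1240  7:1174
  8:895  9:889  10:1333  11:1176  12:747  13:1515  14:1476  15:920
  16:760  17:553  18:382  19:989  20:817  21:1498  22:1013  23:762
  24:405  25:1008  26:1132  27:561  28:1511  29:51  30:1389  31:474
  32:1065  33:356  34:1192  35:1284  36:1360  37:899  38:593  39:864
  40:1462  41:235
Giant step factor: 1647^(-42) ≡ 392 (mod 1721).
Scan 708·392^i mod 1721 for i = 0, 1, …:
  i=0: 708   i=1: 455   i=2: 1097   i=3: 1495
  i=4: 900   i=5: 1716   i=6: 1482   i=7: 967
  i=8: 444   i=9: 227     …   i=20: 1541
  i=21: 1
Match at i=21, j=0: n = 21·42 + 0 = 882.

882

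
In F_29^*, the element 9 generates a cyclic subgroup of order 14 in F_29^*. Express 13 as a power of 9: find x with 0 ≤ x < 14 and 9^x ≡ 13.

Successive powers of 9 modulo 29:
  9^0=1  9^1=9  9^2=23  9^3=4  9^4=7  9^5=5
  9^6=16  9^7=28  9^8=20  9^9=6  9^10=25  9^11=22
  9^12=24  9^13=13
So 9^13 ≡ 13 (mod 29), giving x = 13.

13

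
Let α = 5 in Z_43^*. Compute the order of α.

42

The order of 5 must divide p − 1 = 42 = 2 · 3 · 7.
Divisors: 1, 2, 3, 6, 7, 14, 21, 42.
Check each in increasing order: 5^1 ≡ 5;  5^2 ≡ 25;  5^3 ≡ 39;  5^6 ≡ 16;  5^7 ≡ 37;  5^14 ≡ 36;  5^21 ≡ 42;  5^42 ≡ 1.
Smallest exponent giving 1 is 42.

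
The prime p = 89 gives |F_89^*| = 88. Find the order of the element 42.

The order of 42 must divide p − 1 = 88 = 2^3 · 11.
Divisors: 1, 2, 4, 8, 11, 22, 44, 88.
Check each in increasing order: 42^1 ≡ 42;  42^2 ≡ 73;  42^4 ≡ 78;  42^8 ≡ 32;  42^11 ≡ 34;  42^22 ≡ 88;  42^44 ≡ 1.
Smallest exponent giving 1 is 44.

44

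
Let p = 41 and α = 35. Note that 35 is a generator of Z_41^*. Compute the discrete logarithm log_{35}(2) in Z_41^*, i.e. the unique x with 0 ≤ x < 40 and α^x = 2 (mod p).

Successive powers of 35 modulo 41:
  35^0=1  35^1=35  35^2=36  35^3=30  35^4=25  35^5=14
  35^6=39  35^7=12  35^8=10  35^9=22  35^10=32  35^11=13
  35^12=4  35^13=17  35^14=21  35^15=38  35^16=18  35^17=15
  35^18=33  35^19=7  35^20=40  35^21=6  35^22=5  35^23=11
  35^24=16  35^25=27  35^26=2
So 35^26 ≡ 2 (mod 41), giving x = 26.

26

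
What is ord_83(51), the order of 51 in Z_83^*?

The order of 51 must divide p − 1 = 82 = 2 · 41.
Divisors: 1, 2, 41, 82.
Check each in increasing order: 51^1 ≡ 51;  51^2 ≡ 28;  51^41 ≡ 1.
Smallest exponent giving 1 is 41.

41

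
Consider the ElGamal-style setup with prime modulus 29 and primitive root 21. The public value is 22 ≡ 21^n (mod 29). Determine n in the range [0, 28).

18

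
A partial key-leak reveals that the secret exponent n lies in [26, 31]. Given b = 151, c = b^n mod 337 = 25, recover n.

30

Compute 151^26 mod 337 = 251, then multiply by 151 repeatedly:
  151^26=251  151^27=157  151^28=117  151^29=143  151^30=25
Found 25 at exponent 30.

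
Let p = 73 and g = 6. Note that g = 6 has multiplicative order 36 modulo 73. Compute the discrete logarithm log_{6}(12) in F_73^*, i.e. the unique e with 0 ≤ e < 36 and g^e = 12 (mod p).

17

Successive powers of 6 modulo 73:
  6^0=1  6^1=6  6^2=36  6^3=70  6^4=55  6^5=38
  6^6=9  6^7=54  6^8=32  6^9=46  6^10=57  6^11=50
  6^12=8  6^13=48  6^14=69  6^15=49  6^16=2  6^17=12
So 6^17 ≡ 12 (mod 73), giving e = 17.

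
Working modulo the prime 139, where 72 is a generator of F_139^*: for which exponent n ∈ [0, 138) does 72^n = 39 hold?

Baby-step giant-step with m = ceil(sqrt(138)) = 12.
Baby table (72^j mod 139 for j=0..11):
  0:1  1:72  2:41  3:33  4:13  5:102  6:116  7:12
  8:30  9:75  10:118  11:17
Giant step factor: 72^(-12) ≡ 36 (mod 139).
Scan 39·36^i mod 139 for i = 0, 1, …:
  i=0: 39   i=1: 14   i=2: 87   i=3: 74
  i=4: 23   i=5: 133   i=6: 62   i=7: 8
  i=8: 10   i=9: 82   i=10: 33
Match at i=10, j=3: n = 10·12 + 3 = 123.

123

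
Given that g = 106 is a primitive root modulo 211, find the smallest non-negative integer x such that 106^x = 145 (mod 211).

109

Baby-step giant-step with m = ceil(sqrt(210)) = 15.
Baby table (106^j mod 211 for j=0..14):
  0:1  1:106  2:53  3:132  4:66  5:33  6:122  7:61
  8:136  9:68  10:34  11:17  12:114  13:57  14:134
Giant step factor: 106^(-15) ≡ 63 (mod 211).
Scan 145·63^i mod 211 for i = 0, 1, …:
  i=0: 145   i=1: 62   i=2: 108   i=3: 52
  i=4: 111   i=5: 30   i=6: 202   i=7: 66
Match at i=7, j=4: x = 7·15 + 4 = 109.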